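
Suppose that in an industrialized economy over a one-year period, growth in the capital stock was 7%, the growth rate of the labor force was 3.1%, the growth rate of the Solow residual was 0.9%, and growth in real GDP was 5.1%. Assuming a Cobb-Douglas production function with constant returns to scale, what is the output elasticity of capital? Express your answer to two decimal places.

0.28

gY = gA + α·gK + (1−α)·gL, so gY − gA − gL = α(gK − gL).
5.1 − 0.9 − 3.1 = α × (7 − 3.1).
1.1 = 3.9 α, so α = 0.2821.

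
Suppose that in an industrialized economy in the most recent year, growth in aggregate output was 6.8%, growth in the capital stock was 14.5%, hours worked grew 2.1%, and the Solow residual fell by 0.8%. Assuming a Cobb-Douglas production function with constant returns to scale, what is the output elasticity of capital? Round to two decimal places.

α = 0.44

gY = gA + α·gK + (1−α)·gL, so gY − gA − gL = α(gK − gL).
6.8 + 0.8 − 2.1 = α × (14.5 − 2.1).
5.5 = 12.4 α, so α = 0.4435.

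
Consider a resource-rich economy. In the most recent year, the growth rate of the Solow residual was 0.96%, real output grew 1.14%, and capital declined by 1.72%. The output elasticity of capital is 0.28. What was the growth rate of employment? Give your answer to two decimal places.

Labor's share = 1 − 0.28 = 0.72.
gY = gA + 0.28×(-1.72) + 0.72×g.
0.72×g = 1.14 − 0.96 + 0.4816 = 0.6616.
g = 0.6616 / 0.72 = 0.9189%.

0.92%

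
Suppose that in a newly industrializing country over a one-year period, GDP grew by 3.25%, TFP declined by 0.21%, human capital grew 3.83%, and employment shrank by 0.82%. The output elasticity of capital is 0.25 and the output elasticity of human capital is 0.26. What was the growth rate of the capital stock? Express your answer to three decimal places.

11.464%

Labor's share = 1 − 0.25 − 0.26 = 0.49.
gY = gA + 0.26×3.83 + 0.49×(-0.82) + 0.25×g.
0.25×g = 3.25 + 0.21 − 0.594 = 2.866.
g = 2.866 / 0.25 = 11.464%.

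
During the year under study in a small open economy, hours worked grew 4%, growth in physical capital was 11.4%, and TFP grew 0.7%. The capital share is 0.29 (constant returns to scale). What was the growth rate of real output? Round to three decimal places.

Real output growth was 6.846%.

Labor's share = 1 − 0.29 = 0.71.
Physical capital: 0.29 × 11.4 = 3.306 pp.
Hours worked: 0.71 × 4 = 2.84 pp.
Output growth = 0.7 + 6.146 = 6.846%.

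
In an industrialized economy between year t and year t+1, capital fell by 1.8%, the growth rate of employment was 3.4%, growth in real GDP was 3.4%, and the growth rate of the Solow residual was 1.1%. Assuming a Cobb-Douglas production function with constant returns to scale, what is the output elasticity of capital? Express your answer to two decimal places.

The output elasticity of capital is 0.21.

gY = gA + α·gK + (1−α)·gL, so gY − gA − gL = α(gK − gL).
3.4 − 1.1 − 3.4 = α × (-1.8 − 3.4).
-1.1 = -5.2 α, so α = 0.2115.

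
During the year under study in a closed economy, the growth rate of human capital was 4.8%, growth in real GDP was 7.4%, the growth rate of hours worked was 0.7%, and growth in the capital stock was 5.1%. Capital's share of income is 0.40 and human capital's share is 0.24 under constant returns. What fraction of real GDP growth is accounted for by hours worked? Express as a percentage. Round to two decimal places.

Labor's share = 1 − 0.4 − 0.24 = 0.36.
Hours worked contributed 0.36 × 0.7 = 0.252 pp.
Share of growth = 0.252 / 7.4 × 100 = 3.4054%.

3.41%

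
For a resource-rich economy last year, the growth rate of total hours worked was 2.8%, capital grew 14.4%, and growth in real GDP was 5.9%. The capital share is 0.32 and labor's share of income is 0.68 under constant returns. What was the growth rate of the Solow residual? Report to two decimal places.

Labor's share = 1 − 0.32 = 0.68.
Capital: 0.32 × 14.4 = 4.608 pp.
Total hours worked: 0.68 × 2.8 = 1.904 pp.
TFP growth = 5.9 − 6.512 = -0.612%.

-0.61%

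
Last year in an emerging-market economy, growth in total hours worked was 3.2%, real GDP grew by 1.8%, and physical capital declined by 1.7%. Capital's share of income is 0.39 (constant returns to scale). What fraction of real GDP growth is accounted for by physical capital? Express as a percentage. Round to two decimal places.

-36.83%

Physical capital contributed 0.39 × (-1.7) = -0.663 pp.
Share of growth = -0.663 / 1.8 × 100 = -36.8333%.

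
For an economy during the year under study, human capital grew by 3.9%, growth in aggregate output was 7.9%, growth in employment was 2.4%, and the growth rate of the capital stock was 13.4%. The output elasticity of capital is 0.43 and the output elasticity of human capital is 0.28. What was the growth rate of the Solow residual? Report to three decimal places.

0.350%

Labor's share = 1 − 0.43 − 0.28 = 0.29.
The capital stock: 0.43 × 13.4 = 5.762 pp.
Human capital: 0.28 × 3.9 = 1.092 pp.
Employment: 0.29 × 2.4 = 0.696 pp.
TFP growth = 7.9 − 7.55 = 0.35%.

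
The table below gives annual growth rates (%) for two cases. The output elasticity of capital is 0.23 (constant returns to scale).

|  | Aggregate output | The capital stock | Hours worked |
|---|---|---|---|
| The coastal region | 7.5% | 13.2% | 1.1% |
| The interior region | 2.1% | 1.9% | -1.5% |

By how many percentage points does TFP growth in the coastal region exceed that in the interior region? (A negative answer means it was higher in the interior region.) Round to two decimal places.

Labor's share = 1 − 0.23 = 0.77.
The coastal region: TFP = 7.5 − 3.036 − 0.847 = 3.617%.
The interior region: TFP = 2.1 − 0.437 + 1.155 = 2.818%.
Difference = 3.617 − (2.818) = 0.799 pp.

0.80 percentage points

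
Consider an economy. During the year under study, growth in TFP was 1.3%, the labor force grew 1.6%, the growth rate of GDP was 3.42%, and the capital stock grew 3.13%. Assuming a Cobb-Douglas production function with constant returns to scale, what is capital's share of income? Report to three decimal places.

α = 0.340

gY = gA + α·gK + (1−α)·gL, so gY − gA − gL = α(gK − gL).
3.42 − 1.3 − 1.6 = α × (3.13 − 1.6).
0.52 = 1.53 α, so α = 0.33987.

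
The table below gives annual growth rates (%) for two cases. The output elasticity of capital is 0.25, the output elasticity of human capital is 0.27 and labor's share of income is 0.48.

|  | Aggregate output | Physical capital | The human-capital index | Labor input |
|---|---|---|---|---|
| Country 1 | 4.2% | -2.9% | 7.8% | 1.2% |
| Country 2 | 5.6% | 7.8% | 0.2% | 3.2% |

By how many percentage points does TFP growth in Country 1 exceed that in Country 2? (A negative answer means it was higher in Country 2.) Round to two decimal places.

Labor's share = 1 − 0.25 − 0.27 = 0.48.
Country 1: TFP = 4.2 + 0.725 − 2.106 − 0.576 = 2.243%.
Country 2: TFP = 5.6 − 1.95 − 0.054 − 1.536 = 2.06%.
Difference = 2.243 − (2.06) = 0.183 pp.

0.18 percentage points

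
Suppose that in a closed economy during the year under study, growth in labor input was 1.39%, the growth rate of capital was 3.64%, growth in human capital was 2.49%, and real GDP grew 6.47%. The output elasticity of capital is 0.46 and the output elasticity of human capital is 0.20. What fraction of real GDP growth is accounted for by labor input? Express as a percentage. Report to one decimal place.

Labor's share = 1 − 0.46 − 0.2 = 0.34.
Labor input contributed 0.34 × 1.39 = 0.4726 pp.
Share of growth = 0.4726 / 6.47 × 100 = 7.304%.

Labor input accounted for 7.3% of growth.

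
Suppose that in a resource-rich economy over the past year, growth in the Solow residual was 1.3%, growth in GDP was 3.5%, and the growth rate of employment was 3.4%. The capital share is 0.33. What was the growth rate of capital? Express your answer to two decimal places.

-0.24%

Labor's share = 1 − 0.33 = 0.67.
gY = gA + 0.67×3.4 + 0.33×g.
0.33×g = 3.5 − 1.3 − 2.278 = -0.078.
g = -0.078 / 0.33 = -0.2364%.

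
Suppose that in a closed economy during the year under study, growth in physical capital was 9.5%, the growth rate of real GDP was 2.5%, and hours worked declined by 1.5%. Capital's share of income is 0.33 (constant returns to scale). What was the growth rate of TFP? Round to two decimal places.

0.37%

Labor's share = 1 − 0.33 = 0.67.
Physical capital: 0.33 × 9.5 = 3.135 pp.
Hours worked: 0.67 × (-1.5) = -1.005 pp.
TFP growth = 2.5 − 2.13 = 0.37%.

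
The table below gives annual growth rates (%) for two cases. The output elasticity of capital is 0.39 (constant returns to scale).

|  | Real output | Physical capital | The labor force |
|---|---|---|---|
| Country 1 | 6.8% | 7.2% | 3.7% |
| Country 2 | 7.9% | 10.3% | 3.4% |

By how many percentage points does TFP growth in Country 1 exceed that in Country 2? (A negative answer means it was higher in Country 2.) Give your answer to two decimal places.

-0.07 percentage points

Labor's share = 1 − 0.39 = 0.61.
Country 1: TFP = 6.8 − 2.808 − 2.257 = 1.735%.
Country 2: TFP = 7.9 − 4.017 − 2.074 = 1.809%.
Difference = 1.735 − (1.809) = -0.074 pp.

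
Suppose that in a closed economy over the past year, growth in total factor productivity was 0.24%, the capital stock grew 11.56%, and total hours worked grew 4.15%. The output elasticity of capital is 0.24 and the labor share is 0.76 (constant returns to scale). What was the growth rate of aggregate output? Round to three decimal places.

6.168%

Labor's share = 1 − 0.24 = 0.76.
The capital stock: 0.24 × 11.56 = 2.7744 pp.
Total hours worked: 0.76 × 4.15 = 3.154 pp.
Output growth = 0.24 + 5.9284 = 6.1684%.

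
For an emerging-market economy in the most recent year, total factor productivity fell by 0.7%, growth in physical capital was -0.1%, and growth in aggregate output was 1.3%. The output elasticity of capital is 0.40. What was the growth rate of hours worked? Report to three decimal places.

Labor's share = 1 − 0.4 = 0.6.
gY = gA + 0.4×(-0.1) + 0.6×g.
0.6×g = 1.3 + 0.7 + 0.04 = 2.04.
g = 2.04 / 0.6 = 3.4%.

3.400%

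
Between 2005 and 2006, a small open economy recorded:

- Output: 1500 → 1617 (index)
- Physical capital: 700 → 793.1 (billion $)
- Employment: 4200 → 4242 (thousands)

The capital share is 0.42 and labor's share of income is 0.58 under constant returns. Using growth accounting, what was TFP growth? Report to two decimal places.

1.63%

Output growth = (1617 − 1500) / 1500 = 7.8%.
Physical capital growth = (793.1 − 700) / 700 = 13.3%.
Employment growth = (4242 − 4200) / 4200 = 1%.
Labor's share = 1 − 0.42 = 0.58.
Physical capital: 0.42 × 13.3 = 5.586 pp.
Employment: 0.58 × 1 = 0.58 pp.
TFP growth = 7.8 − 6.166 = 1.634%.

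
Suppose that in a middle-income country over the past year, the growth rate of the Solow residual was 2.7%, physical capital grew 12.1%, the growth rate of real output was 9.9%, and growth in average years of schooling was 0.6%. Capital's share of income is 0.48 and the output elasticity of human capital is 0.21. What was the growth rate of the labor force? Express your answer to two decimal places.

Labor's share = 1 − 0.48 − 0.21 = 0.31.
gY = gA + 0.48×12.1 + 0.21×0.6 + 0.31×g.
0.31×g = 9.9 − 2.7 − 5.934 = 1.266.
g = 1.266 / 0.31 = 4.0839%.

4.08%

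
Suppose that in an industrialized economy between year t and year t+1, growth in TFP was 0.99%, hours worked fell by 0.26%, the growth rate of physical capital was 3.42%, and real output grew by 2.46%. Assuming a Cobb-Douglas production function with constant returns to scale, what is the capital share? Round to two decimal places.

gY = gA + α·gK + (1−α)·gL, so gY − gA − gL = α(gK − gL).
2.46 − 0.99 + 0.26 = α × (3.42 − (-0.26)).
1.73 = 3.68 α, so α = 0.4701.

0.47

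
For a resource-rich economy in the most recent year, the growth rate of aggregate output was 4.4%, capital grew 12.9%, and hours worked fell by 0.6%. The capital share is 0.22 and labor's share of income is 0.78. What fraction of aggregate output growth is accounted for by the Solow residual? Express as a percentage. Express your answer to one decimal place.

The Solow residual accounted for 46.1% of growth.

Labor's share = 1 − 0.22 = 0.78.
Capital: 0.22 × 12.9 = 2.838 pp.
Hours worked: 0.78 × (-0.6) = -0.468 pp.
TFP growth = 4.4 − 2.37 = 2.03%.
TFP share of growth = 2.03 / 4.4 × 100 = 46.136%.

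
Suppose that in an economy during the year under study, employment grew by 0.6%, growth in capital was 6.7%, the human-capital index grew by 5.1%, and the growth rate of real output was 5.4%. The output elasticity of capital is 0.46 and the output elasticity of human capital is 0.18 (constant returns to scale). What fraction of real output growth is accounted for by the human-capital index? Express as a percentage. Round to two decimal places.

The human-capital index accounted for 17.00% of growth.

The human-capital index contributed 0.18 × 5.1 = 0.918 pp.
Share of growth = 0.918 / 5.4 × 100 = 17%.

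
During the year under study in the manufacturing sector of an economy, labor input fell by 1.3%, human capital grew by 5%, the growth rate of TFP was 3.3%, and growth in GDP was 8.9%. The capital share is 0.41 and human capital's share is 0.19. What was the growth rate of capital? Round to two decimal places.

12.61%

Labor's share = 1 − 0.41 − 0.19 = 0.4.
gY = gA + 0.19×5 + 0.4×(-1.3) + 0.41×g.
0.41×g = 8.9 − 3.3 − 0.43 = 5.17.
g = 5.17 / 0.41 = 12.6098%.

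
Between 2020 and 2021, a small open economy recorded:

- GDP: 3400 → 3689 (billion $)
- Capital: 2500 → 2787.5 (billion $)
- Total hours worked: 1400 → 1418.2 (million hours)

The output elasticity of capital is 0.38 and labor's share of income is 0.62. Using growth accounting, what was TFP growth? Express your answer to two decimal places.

TFP grew 3.32%.

GDP growth = (3689 − 3400) / 3400 = 8.5%.
Capital growth = (2787.5 − 2500) / 2500 = 11.5%.
Total hours worked growth = (1418.2 − 1400) / 1400 = 1.3%.
Labor's share = 1 − 0.38 = 0.62.
Capital: 0.38 × 11.5 = 4.37 pp.
Total hours worked: 0.62 × 1.3 = 0.806 pp.
TFP growth = 8.5 − 5.176 = 3.324%.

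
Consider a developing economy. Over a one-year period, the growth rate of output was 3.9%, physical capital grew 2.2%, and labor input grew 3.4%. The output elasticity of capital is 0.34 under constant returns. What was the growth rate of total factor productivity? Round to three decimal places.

0.908%

Labor's share = 1 − 0.34 = 0.66.
Physical capital: 0.34 × 2.2 = 0.748 pp.
Labor input: 0.66 × 3.4 = 2.244 pp.
TFP growth = 3.9 − 2.992 = 0.908%.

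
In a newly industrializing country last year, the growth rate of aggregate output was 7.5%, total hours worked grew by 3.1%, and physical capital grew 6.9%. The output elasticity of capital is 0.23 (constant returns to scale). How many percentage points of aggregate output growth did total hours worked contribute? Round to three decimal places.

Labor's share = 1 − 0.23 = 0.77.
Contribution = share × growth = 0.77 × 3.1 = 2.387 pp.

2.387 percentage points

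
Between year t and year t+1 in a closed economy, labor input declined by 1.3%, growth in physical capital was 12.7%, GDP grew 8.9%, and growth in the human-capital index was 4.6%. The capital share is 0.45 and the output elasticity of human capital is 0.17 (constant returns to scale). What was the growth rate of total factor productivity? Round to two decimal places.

2.90%

Labor's share = 1 − 0.45 − 0.17 = 0.38.
Physical capital: 0.45 × 12.7 = 5.715 pp.
The human-capital index: 0.17 × 4.6 = 0.782 pp.
Labor input: 0.38 × (-1.3) = -0.494 pp.
TFP growth = 8.9 − 6.003 = 2.897%.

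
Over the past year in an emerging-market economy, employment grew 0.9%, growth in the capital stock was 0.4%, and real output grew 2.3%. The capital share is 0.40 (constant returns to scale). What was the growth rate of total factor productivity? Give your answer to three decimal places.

Labor's share = 1 − 0.4 = 0.6.
The capital stock: 0.4 × 0.4 = 0.16 pp.
Employment: 0.6 × 0.9 = 0.54 pp.
TFP growth = 2.3 − 0.7 = 1.6%.

Total factor productivity growth was 1.600%.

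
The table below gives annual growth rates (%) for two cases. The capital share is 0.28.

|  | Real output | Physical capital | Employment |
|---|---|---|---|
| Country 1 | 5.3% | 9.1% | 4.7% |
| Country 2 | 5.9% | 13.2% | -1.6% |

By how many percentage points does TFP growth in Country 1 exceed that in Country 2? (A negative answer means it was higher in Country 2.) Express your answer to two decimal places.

Labor's share = 1 − 0.28 = 0.72.
Country 1: TFP = 5.3 − 2.548 − 3.384 = -0.632%.
Country 2: TFP = 5.9 − 3.696 + 1.152 = 3.356%.
Difference = -0.632 − (3.356) = -3.988 pp.

-3.99 percentage points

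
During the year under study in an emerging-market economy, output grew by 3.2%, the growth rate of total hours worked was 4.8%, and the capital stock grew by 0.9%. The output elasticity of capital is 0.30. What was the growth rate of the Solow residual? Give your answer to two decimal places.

-0.43%

Labor's share = 1 − 0.3 = 0.7.
The capital stock: 0.3 × 0.9 = 0.27 pp.
Total hours worked: 0.7 × 4.8 = 3.36 pp.
TFP growth = 3.2 − 3.63 = -0.43%.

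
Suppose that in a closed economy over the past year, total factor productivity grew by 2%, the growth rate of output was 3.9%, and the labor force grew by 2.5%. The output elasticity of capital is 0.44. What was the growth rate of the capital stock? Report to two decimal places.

The capital stock grew 1.14%.

Labor's share = 1 − 0.44 = 0.56.
gY = gA + 0.56×2.5 + 0.44×g.
0.44×g = 3.9 − 2 − 1.4 = 0.5.
g = 0.5 / 0.44 = 1.1364%.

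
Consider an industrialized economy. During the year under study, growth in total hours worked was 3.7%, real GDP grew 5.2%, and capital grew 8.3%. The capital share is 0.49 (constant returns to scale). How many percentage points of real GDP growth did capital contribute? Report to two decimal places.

4.07 pp

Contribution = share × growth = 0.49 × 8.3 = 4.067 pp.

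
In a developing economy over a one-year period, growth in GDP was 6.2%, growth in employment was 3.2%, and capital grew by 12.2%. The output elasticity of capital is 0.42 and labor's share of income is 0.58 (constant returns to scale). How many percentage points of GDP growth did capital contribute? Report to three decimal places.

5.124 pp

Contribution = share × growth = 0.42 × 12.2 = 5.124 pp.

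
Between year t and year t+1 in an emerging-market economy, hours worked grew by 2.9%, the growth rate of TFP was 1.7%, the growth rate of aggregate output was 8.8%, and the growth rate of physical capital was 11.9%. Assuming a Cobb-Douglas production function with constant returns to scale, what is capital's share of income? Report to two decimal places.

α = 0.47

gY = gA + α·gK + (1−α)·gL, so gY − gA − gL = α(gK − gL).
8.8 − 1.7 − 2.9 = α × (11.9 − 2.9).
4.2 = 9 α, so α = 0.4667.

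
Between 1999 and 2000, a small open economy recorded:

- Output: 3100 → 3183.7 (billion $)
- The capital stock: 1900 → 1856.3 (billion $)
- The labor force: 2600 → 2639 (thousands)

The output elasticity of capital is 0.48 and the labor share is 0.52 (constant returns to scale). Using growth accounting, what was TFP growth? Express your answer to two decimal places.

Output growth = (3183.7 − 3100) / 3100 = 2.7%.
The capital stock growth = (1856.3 − 1900) / 1900 = -2.3%.
The labor force growth = (2639 − 2600) / 2600 = 1.5%.
Labor's share = 1 − 0.48 = 0.52.
The capital stock: 0.48 × (-2.3) = -1.104 pp.
The labor force: 0.52 × 1.5 = 0.78 pp.
TFP growth = 2.7 + 0.324 = 3.024%.

TFP growth was 3.02%.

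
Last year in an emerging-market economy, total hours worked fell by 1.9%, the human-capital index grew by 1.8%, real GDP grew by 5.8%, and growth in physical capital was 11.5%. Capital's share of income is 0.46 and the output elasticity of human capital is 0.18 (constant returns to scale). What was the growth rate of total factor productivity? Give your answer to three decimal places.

Labor's share = 1 − 0.46 − 0.18 = 0.36.
Physical capital: 0.46 × 11.5 = 5.29 pp.
The human-capital index: 0.18 × 1.8 = 0.324 pp.
Total hours worked: 0.36 × (-1.9) = -0.684 pp.
TFP growth = 5.8 − 4.93 = 0.87%.

Total factor productivity grew 0.870%.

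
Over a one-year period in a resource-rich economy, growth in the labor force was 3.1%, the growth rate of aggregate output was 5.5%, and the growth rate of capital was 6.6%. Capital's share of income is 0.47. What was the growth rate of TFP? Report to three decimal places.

Labor's share = 1 − 0.47 = 0.53.
Capital: 0.47 × 6.6 = 3.102 pp.
The labor force: 0.53 × 3.1 = 1.643 pp.
TFP growth = 5.5 − 4.745 = 0.755%.

TFP growth was 0.755%.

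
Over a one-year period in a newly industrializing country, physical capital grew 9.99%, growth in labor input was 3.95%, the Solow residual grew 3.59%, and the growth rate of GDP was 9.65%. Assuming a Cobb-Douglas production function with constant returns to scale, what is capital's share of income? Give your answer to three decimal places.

gY = gA + α·gK + (1−α)·gL, so gY − gA − gL = α(gK − gL).
9.65 − 3.59 − 3.95 = α × (9.99 − 3.95).
2.11 = 6.04 α, so α = 0.34934.

α = 0.349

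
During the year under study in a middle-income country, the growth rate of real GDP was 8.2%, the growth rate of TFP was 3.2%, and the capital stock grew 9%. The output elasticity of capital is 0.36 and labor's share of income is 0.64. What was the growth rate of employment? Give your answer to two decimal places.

Labor's share = 1 − 0.36 = 0.64.
gY = gA + 0.36×9 + 0.64×g.
0.64×g = 8.2 − 3.2 − 3.24 = 1.76.
g = 1.76 / 0.64 = 2.75%.

2.75%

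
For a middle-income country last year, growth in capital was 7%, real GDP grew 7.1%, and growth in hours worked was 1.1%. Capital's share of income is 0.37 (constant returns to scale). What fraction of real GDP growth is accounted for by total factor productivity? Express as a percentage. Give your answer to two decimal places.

Labor's share = 1 − 0.37 = 0.63.
Capital: 0.37 × 7 = 2.59 pp.
Hours worked: 0.63 × 1.1 = 0.693 pp.
TFP growth = 7.1 − 3.283 = 3.817%.
TFP share of growth = 3.817 / 7.1 × 100 = 53.7606%.

Total factor productivity accounted for 53.76% of growth.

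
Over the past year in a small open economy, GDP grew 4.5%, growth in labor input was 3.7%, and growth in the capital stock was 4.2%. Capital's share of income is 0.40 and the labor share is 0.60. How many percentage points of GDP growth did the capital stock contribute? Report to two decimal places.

1.68 percentage points

Contribution = share × growth = 0.4 × 4.2 = 1.68 pp.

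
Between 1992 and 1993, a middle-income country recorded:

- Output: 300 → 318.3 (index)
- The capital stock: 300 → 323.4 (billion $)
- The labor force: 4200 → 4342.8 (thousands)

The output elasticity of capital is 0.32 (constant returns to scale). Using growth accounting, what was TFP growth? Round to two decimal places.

1.29%

Output growth = (318.3 − 300) / 300 = 6.1%.
The capital stock growth = (323.4 − 300) / 300 = 7.8%.
The labor force growth = (4342.8 − 4200) / 4200 = 3.4%.
Labor's share = 1 − 0.32 = 0.68.
The capital stock: 0.32 × 7.8 = 2.496 pp.
The labor force: 0.68 × 3.4 = 2.312 pp.
TFP growth = 6.1 − 4.808 = 1.292%.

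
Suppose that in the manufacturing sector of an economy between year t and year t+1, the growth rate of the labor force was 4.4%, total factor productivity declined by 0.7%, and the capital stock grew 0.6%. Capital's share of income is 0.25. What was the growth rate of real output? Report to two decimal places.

Labor's share = 1 − 0.25 = 0.75.
The capital stock: 0.25 × 0.6 = 0.15 pp.
The labor force: 0.75 × 4.4 = 3.3 pp.
Output growth = -0.7 + 3.45 = 2.75%.

Real output grew 2.75%.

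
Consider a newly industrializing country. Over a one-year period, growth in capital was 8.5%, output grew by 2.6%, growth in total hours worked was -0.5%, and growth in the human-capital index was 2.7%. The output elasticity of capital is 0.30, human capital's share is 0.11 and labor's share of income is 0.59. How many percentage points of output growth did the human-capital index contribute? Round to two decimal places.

0.30 pp

Contribution = share × growth = 0.11 × 2.7 = 0.297 pp.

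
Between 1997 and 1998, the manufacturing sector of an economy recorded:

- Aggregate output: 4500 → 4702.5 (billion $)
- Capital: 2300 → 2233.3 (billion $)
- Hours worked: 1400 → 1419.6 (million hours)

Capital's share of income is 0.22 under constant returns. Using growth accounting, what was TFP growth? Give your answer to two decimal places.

4.05%

Aggregate output growth = (4702.5 − 4500) / 4500 = 4.5%.
Capital growth = (2233.3 − 2300) / 2300 = -2.9%.
Hours worked growth = (1419.6 − 1400) / 1400 = 1.4%.
Labor's share = 1 − 0.22 = 0.78.
Capital: 0.22 × (-2.9) = -0.638 pp.
Hours worked: 0.78 × 1.4 = 1.092 pp.
TFP growth = 4.5 − 0.454 = 4.046%.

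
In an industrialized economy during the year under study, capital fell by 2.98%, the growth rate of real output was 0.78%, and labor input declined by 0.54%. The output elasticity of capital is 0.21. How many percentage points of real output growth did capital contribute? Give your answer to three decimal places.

Contribution = share × growth = 0.21 × (-2.98) = -0.6258 pp.

-0.626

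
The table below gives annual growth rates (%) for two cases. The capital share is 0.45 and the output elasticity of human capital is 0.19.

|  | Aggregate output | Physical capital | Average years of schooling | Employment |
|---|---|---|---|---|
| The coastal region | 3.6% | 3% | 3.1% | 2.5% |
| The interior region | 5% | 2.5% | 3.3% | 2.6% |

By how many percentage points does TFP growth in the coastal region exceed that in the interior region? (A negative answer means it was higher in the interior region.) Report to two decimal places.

-1.55 percentage points

Labor's share = 1 − 0.45 − 0.19 = 0.36.
The coastal region: TFP = 3.6 − 1.35 − 0.589 − 0.9 = 0.761%.
The interior region: TFP = 5 − 1.125 − 0.627 − 0.936 = 2.312%.
Difference = 0.761 − (2.312) = -1.551 pp.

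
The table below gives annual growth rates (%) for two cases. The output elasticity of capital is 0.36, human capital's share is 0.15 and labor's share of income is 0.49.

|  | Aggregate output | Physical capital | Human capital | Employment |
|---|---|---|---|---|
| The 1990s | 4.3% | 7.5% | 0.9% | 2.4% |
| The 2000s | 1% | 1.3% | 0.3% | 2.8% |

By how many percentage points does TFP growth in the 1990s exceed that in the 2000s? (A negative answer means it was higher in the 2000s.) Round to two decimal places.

1.17 percentage points

Labor's share = 1 − 0.36 − 0.15 = 0.49.
The 1990s: TFP = 4.3 − 2.7 − 0.135 − 1.176 = 0.289%.
The 2000s: TFP = 1 − 0.468 − 0.045 − 1.372 = -0.885%.
Difference = 0.289 − (-0.885) = 1.174 pp.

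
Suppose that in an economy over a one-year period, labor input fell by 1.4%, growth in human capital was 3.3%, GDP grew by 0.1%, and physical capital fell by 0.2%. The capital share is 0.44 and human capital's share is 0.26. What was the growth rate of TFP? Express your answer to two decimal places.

-0.25%

Labor's share = 1 − 0.44 − 0.26 = 0.3.
Physical capital: 0.44 × (-0.2) = -0.088 pp.
Human capital: 0.26 × 3.3 = 0.858 pp.
Labor input: 0.3 × (-1.4) = -0.42 pp.
TFP growth = 0.1 − 0.35 = -0.25%.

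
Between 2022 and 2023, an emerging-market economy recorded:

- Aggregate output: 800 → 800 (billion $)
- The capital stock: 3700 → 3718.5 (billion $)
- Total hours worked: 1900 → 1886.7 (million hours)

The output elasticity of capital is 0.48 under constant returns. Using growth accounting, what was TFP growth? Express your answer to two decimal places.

Aggregate output growth = (800 − 800) / 800 = 0%.
The capital stock growth = (3718.5 − 3700) / 3700 = 0.5%.
Total hours worked growth = (1886.7 − 1900) / 1900 = -0.7%.
Labor's share = 1 − 0.48 = 0.52.
The capital stock: 0.48 × 0.5 = 0.24 pp.
Total hours worked: 0.52 × (-0.7) = -0.364 pp.
TFP growth = 0 + 0.124 = 0.124%.

0.12%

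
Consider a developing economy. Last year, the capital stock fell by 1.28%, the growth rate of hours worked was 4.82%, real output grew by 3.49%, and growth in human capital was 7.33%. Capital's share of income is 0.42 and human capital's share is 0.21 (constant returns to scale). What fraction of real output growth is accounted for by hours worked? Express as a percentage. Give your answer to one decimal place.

Labor's share = 1 − 0.42 − 0.21 = 0.37.
Hours worked contributed 0.37 × 4.82 = 1.7834 pp.
Share of growth = 1.7834 / 3.49 × 100 = 51.1%.

51.1%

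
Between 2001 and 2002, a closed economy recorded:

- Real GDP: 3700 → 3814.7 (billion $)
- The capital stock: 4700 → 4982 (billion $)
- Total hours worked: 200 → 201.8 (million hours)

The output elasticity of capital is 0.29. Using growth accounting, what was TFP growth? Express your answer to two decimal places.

0.72%

Real GDP growth = (3814.7 − 3700) / 3700 = 3.1%.
The capital stock growth = (4982 − 4700) / 4700 = 6%.
Total hours worked growth = (201.8 − 200) / 200 = 0.9%.
Labor's share = 1 − 0.29 = 0.71.
The capital stock: 0.29 × 6 = 1.74 pp.
Total hours worked: 0.71 × 0.9 = 0.639 pp.
TFP growth = 3.1 − 2.379 = 0.721%.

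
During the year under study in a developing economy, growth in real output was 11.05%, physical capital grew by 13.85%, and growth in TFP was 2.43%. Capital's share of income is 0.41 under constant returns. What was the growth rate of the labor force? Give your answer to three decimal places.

Labor's share = 1 − 0.41 = 0.59.
gY = gA + 0.41×13.85 + 0.59×g.
0.59×g = 11.05 − 2.43 − 5.6785 = 2.9415.
g = 2.9415 / 0.59 = 4.98559%.

4.986%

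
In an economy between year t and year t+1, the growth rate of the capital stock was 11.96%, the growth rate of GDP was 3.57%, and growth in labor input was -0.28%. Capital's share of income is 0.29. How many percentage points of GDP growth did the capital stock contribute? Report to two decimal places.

3.47 percentage points

Contribution = share × growth = 0.29 × 11.96 = 3.4684 pp.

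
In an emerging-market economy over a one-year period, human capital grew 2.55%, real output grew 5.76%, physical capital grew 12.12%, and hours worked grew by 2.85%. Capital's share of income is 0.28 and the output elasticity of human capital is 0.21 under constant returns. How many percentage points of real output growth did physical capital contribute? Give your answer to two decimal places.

Contribution = share × growth = 0.28 × 12.12 = 3.3936 pp.

3.39 percentage points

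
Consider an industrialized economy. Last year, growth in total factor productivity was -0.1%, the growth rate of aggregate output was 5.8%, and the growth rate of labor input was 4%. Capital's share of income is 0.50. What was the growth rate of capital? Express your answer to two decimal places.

7.80%

Labor's share = 1 − 0.5 = 0.5.
gY = gA + 0.5×4 + 0.5×g.
0.5×g = 5.8 + 0.1 − 2 = 3.9.
g = 3.9 / 0.5 = 7.8%.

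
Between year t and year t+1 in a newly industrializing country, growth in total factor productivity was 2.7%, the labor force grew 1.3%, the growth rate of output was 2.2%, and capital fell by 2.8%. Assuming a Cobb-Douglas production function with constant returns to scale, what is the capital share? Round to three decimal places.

The capital share is 0.439.

gY = gA + α·gK + (1−α)·gL, so gY − gA − gL = α(gK − gL).
2.2 − 2.7 − 1.3 = α × (-2.8 − 1.3).
-1.8 = -4.1 α, so α = 0.43902.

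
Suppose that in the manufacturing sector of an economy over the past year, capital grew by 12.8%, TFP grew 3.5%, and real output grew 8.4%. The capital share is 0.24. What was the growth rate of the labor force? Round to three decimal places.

2.405%

Labor's share = 1 − 0.24 = 0.76.
gY = gA + 0.24×12.8 + 0.76×g.
0.76×g = 8.4 − 3.5 − 3.072 = 1.828.
g = 1.828 / 0.76 = 2.40526%.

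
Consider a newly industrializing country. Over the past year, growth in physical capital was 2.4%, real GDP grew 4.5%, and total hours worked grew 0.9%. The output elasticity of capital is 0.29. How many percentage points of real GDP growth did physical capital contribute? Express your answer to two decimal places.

Contribution = share × growth = 0.29 × 2.4 = 0.696 pp.

0.70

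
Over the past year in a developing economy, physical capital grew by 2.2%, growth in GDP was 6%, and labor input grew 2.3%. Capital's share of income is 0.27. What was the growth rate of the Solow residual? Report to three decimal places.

3.727%

Labor's share = 1 − 0.27 = 0.73.
Physical capital: 0.27 × 2.2 = 0.594 pp.
Labor input: 0.73 × 2.3 = 1.679 pp.
TFP growth = 6 − 2.273 = 3.727%.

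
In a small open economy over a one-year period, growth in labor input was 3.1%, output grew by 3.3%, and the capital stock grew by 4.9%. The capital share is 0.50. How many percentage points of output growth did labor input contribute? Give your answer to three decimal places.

1.550 percentage points

Labor's share = 1 − 0.5 = 0.5.
Contribution = share × growth = 0.5 × 3.1 = 1.55 pp.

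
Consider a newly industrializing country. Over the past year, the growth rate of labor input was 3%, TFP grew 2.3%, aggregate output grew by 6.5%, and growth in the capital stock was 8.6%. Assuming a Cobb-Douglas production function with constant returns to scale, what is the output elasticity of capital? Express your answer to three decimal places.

gY = gA + α·gK + (1−α)·gL, so gY − gA − gL = α(gK − gL).
6.5 − 2.3 − 3 = α × (8.6 − 3).
1.2 = 5.6 α, so α = 0.21429.

The output elasticity of capital is 0.214.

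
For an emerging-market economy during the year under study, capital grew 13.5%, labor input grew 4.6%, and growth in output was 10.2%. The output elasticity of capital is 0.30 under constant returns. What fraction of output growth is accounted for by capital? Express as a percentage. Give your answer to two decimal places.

39.71%

Capital contributed 0.3 × 13.5 = 4.05 pp.
Share of growth = 4.05 / 10.2 × 100 = 39.7059%.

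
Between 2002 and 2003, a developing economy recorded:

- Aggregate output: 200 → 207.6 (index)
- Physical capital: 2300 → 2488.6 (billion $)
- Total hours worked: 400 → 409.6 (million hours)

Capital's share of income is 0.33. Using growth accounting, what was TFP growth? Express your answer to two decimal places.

-0.51%

Aggregate output growth = (207.6 − 200) / 200 = 3.8%.
Physical capital growth = (2488.6 − 2300) / 2300 = 8.2%.
Total hours worked growth = (409.6 − 400) / 400 = 2.4%.
Labor's share = 1 − 0.33 = 0.67.
Physical capital: 0.33 × 8.2 = 2.706 pp.
Total hours worked: 0.67 × 2.4 = 1.608 pp.
TFP growth = 3.8 − 4.314 = -0.514%.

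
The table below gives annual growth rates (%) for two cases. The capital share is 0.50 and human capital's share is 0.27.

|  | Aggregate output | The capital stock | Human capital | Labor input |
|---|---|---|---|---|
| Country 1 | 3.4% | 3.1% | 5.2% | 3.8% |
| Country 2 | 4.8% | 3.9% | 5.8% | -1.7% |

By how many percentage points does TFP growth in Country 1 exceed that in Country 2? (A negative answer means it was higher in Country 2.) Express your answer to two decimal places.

Labor's share = 1 − 0.5 − 0.27 = 0.23.
Country 1: TFP = 3.4 − 1.55 − 1.404 − 0.874 = -0.428%.
Country 2: TFP = 4.8 − 1.95 − 1.566 + 0.391 = 1.675%.
Difference = -0.428 − (1.675) = -2.103 pp.

-2.10 percentage points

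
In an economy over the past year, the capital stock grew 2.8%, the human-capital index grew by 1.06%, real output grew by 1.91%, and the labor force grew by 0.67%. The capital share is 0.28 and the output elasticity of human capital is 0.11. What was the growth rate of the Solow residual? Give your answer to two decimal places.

0.60%

Labor's share = 1 − 0.28 − 0.11 = 0.61.
The capital stock: 0.28 × 2.8 = 0.784 pp.
The human-capital index: 0.11 × 1.06 = 0.1166 pp.
The labor force: 0.61 × 0.67 = 0.4087 pp.
TFP growth = 1.91 − 1.3093 = 0.6007%.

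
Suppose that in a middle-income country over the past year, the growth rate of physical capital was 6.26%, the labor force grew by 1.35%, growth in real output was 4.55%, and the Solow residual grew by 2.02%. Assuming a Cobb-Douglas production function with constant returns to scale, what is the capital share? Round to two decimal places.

0.24

gY = gA + α·gK + (1−α)·gL, so gY − gA − gL = α(gK − gL).
4.55 − 2.02 − 1.35 = α × (6.26 − 1.35).
1.18 = 4.91 α, so α = 0.2403.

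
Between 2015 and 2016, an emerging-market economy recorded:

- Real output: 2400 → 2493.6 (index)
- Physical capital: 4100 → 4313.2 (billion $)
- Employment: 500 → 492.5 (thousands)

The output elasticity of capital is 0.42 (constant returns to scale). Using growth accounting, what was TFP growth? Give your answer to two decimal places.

2.59%

Real output growth = (2493.6 − 2400) / 2400 = 3.9%.
Physical capital growth = (4313.2 − 4100) / 4100 = 5.2%.
Employment growth = (492.5 − 500) / 500 = -1.5%.
Labor's share = 1 − 0.42 = 0.58.
Physical capital: 0.42 × 5.2 = 2.184 pp.
Employment: 0.58 × (-1.5) = -0.87 pp.
TFP growth = 3.9 − 1.314 = 2.586%.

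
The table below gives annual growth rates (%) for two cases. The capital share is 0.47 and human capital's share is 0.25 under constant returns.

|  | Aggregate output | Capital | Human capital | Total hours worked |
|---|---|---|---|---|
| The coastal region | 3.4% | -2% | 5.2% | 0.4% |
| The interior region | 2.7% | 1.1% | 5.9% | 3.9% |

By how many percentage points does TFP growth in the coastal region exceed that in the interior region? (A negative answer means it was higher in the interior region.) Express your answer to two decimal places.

Labor's share = 1 − 0.47 − 0.25 = 0.28.
The coastal region: TFP = 3.4 + 0.94 − 1.3 − 0.112 = 2.928%.
The interior region: TFP = 2.7 − 0.517 − 1.475 − 1.092 = -0.384%.
Difference = 2.928 − (-0.384) = 3.312 pp.

3.31 percentage points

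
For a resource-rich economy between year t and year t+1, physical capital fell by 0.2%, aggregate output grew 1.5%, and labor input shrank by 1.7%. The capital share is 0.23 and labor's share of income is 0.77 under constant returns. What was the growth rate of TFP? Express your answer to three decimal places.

Labor's share = 1 − 0.23 = 0.77.
Physical capital: 0.23 × (-0.2) = -0.046 pp.
Labor input: 0.77 × (-1.7) = -1.309 pp.
TFP growth = 1.5 + 1.355 = 2.855%.

TFP growth was 2.855%.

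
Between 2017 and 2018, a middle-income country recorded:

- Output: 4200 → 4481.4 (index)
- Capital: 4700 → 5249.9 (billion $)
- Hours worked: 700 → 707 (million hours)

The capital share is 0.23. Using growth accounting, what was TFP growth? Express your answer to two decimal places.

TFP grew 3.24%.

Output growth = (4481.4 − 4200) / 4200 = 6.7%.
Capital growth = (5249.9 − 4700) / 4700 = 11.7%.
Hours worked growth = (707 − 700) / 700 = 1%.
Labor's share = 1 − 0.23 = 0.77.
Capital: 0.23 × 11.7 = 2.691 pp.
Hours worked: 0.77 × 1 = 0.77 pp.
TFP growth = 6.7 − 3.461 = 3.239%.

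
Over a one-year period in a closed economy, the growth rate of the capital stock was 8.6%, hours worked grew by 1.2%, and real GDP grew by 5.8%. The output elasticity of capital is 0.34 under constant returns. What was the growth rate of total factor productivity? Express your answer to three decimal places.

2.084%

Labor's share = 1 − 0.34 = 0.66.
The capital stock: 0.34 × 8.6 = 2.924 pp.
Hours worked: 0.66 × 1.2 = 0.792 pp.
TFP growth = 5.8 − 3.716 = 2.084%.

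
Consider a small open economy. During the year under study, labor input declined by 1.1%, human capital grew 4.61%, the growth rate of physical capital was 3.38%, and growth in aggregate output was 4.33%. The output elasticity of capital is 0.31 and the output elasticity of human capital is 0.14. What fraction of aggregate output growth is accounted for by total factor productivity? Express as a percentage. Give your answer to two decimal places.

Labor's share = 1 − 0.31 − 0.14 = 0.55.
Physical capital: 0.31 × 3.38 = 1.0478 pp.
Human capital: 0.14 × 4.61 = 0.6454 pp.
Labor input: 0.55 × (-1.1) = -0.605 pp.
TFP growth = 4.33 − 1.0882 = 3.2418%.
TFP share of growth = 3.2418 / 4.33 × 100 = 74.8684%.

74.87%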